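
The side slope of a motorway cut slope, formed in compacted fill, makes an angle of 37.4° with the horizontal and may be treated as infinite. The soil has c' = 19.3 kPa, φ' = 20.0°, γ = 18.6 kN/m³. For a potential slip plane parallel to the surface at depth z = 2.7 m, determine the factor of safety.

FS = 1.27

For an infinite slope with a slip plane parallel to the surface (no pore pressure): FS = [c' + γz cos²β tanφ'] / [γz sinβ cosβ].
γz = 18.6·2.7 = 50.22 kN/m²
Numerator = 19.3 + 50.22·cos²37.4°·tan20.0° = 19.3 + 50.22·0.6311·0.3640 = 30.836 kPa
Denominator = 50.22·sin37.4°·cos37.4° = 50.22·0.6074·0.7944 = 24.232 kPa
FS = 30.836 / 24.232 = 1.273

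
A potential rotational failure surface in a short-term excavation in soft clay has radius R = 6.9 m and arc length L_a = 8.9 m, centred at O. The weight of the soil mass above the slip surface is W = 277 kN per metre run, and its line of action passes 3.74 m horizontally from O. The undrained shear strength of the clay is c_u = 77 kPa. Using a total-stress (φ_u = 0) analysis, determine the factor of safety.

Taking moments about the centre O, the resisting moment is provided by the undrained shear strength acting along the arc:
M_R = c_u·L_a·R = 77·8.90·6.9 = 4728.6 kN·m/m
M_D = W·d = 277·3.74 = 1036.0 kN·m/m
FS = M_R / M_D = 4728.6 / 1036.0 = 4.564

FS = 4.56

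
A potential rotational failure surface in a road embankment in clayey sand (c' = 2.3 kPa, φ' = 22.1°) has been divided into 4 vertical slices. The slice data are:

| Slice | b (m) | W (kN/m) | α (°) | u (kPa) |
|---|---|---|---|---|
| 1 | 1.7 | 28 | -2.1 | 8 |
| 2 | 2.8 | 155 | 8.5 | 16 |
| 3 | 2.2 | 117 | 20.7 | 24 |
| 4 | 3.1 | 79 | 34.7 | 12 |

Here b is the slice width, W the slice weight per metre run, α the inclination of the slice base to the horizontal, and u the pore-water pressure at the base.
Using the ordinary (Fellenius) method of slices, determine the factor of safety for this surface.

Ordinary method of slices: FS = Σ[c'·Δl_i + (W_i cosα_i − u_i·Δl_i)·tanφ'] / Σ W_i sinα_i, with Δl_i = b_i / cosα_i.
Slice 1: Δl = 1.7/cos(-2.1°) = 1.701 m; N'_1 = 28·cos(-2.1°) − 8·1.701 = 14.4; c'Δl = 3.91; W sinα = -1.0
Slice 2: Δl = 2.8/cos8.5° = 2.831 m; N'_2 = 155·cos8.5° − 16·2.831 = 108.0; c'Δl = 6.51; W sinα = 22.9
Slice 3: Δl = 2.2/cos20.7° = 2.352 m; N'_3 = 117·cos20.7° − 24·2.352 = 53.0; c'Δl = 5.41; W sinα = 41.4
Slice 4: Δl = 3.1/cos34.7° = 3.771 m; N'_4 = 79·cos34.7° − 12·3.771 = 19.7; c'Δl = 8.67; W sinα = 45.0
Σc'Δl = 24.5 kN/m; ΣN' = 195.1 kN/m; ΣW sinα = 108.2 kN/m
Resisting = 24.5 + 195.1·tan22.1° = 24.5 + 79.2 = 103.7 kN/m
FS = 103.7 / 108.2 = 0.958

FS = 0.96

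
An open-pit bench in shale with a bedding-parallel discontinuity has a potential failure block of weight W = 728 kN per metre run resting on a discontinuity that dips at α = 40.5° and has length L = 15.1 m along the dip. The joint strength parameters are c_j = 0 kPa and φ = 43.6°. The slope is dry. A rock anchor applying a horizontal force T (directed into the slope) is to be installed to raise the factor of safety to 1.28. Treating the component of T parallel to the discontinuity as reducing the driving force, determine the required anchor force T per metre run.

T = 49 kN/m

Resolving forces along and normal to the sliding plane, with the horizontal anchor force T adding T·sinα to the effective normal force and T·cosα acting up the plane against the driving force:
FS = [c_jL + (W cosα + T sinα) tanφ] / [W sinα − T cosα]
Without the anchor: N' = 553.6 kN/m, driving T_d = 472.8 kN/m, resisting R = 0·15.1 + 553.6·tan43.6° = 527.2 kN/m, FS = 1.11.
Setting FS = 1.28 and solving for T:
1.28·(472.8 − T cos40.5°) = 527.2 + T sin40.5°·tan43.6°
T·(sin40.5°·tan43.6° + 1.28·cos40.5°) = 1.28·472.8 − 527.2
T·(0.6494·0.9523 + 1.28·0.7604) = 605.2 − 527.2 = 78.0
T·1.5918 = 78.0
T = 49.0 kN/m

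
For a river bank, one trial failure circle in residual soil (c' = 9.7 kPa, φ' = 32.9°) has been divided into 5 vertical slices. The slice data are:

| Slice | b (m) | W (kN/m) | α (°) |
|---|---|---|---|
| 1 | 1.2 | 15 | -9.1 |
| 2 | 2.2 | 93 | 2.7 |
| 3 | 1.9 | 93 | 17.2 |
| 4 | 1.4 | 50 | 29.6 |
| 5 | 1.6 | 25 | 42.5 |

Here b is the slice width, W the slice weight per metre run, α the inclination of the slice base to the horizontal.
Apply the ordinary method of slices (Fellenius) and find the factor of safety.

Ordinary method of slices: FS = Σ[c'·Δl_i + (W_i cosα_i)·tanφ'] / Σ W_i sinα_i, with Δl_i = b_i / cosα_i.
Slice 1: Δl = 1.2/cos(-9.1°) = 1.215 m; N'_1 = 15·cos(-9.1°) = 14.8; c'Δl = 11.79; W sinα = -2.4
Slice 2: Δl = 2.2/cos2.7° = 2.202 m; N'_2 = 93·cos2.7° = 92.9; c'Δl = 21.36; W sinα = 4.4
Slice 3: Δl = 1.9/cos17.2° = 1.989 m; N'_3 = 93·cos17.2° = 88.8; c'Δl = 19.29; W sinα = 27.5
Slice 4: Δl = 1.4/cos29.6° = 1.610 m; N'_4 = 50·cos29.6° = 43.5; c'Δl = 15.62; W sinα = 24.7
Slice 5: Δl = 1.6/cos42.5° = 2.170 m; N'_5 = 25·cos42.5° = 18.4; c'Δl = 21.05; W sinα = 16.9
Σc'Δl = 89.1 kN/m; ΣN' = 258.5 kN/m; ΣW sinα = 71.1 kN/m
Resisting = 89.1 + 258.5·tan32.9° = 89.1 + 167.2 = 256.3 kN/m
FS = 256.3 / 71.1 = 3.605

FS = 3.61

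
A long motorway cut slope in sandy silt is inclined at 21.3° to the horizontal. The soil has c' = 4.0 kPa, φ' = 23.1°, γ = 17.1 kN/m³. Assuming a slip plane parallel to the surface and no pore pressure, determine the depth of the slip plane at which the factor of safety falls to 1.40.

Setting FS = 1.40 in FS = [c' + γz cos²β tanφ'] / [γz sinβ cosβ] and solving for z:
z = c' / [γ cosβ (FS·sinβ − cosβ·tanφ')]
  = 4.0 / [17.1·cos21.3°·(1.40·sin21.3° − cos21.3°·tan23.1°)]
  = 4.0 / [17.1·0.9317·(1.40·0.3633 − 0.9317·0.4265)]
  = 4.0 / 1.7709 = 2.259 m

z = 2.26 m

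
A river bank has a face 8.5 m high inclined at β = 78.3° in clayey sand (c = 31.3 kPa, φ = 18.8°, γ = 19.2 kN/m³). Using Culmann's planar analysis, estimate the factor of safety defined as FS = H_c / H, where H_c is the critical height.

H_c = (4c/γ) · sinβ cosφ / [1 − cos(β − φ)]
    = (4·31.3/19.2) · sin78.3°·cos18.8° / [1 − cos59.5°]
    = 6.521 · 0.9270 / 0.4925 = 12.27 m
FS = H_c / H = 12.27 / 8.5 = 1.444

FS = 1.44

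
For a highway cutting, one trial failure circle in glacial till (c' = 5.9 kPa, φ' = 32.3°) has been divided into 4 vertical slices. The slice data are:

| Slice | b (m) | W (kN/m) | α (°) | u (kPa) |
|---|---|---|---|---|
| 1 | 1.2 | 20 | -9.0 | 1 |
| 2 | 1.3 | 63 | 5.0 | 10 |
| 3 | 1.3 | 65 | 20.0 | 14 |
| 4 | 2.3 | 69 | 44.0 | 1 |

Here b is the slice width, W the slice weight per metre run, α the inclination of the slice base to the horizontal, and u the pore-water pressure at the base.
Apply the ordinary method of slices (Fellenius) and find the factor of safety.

Ordinary method of slices: FS = Σ[c'·Δl_i + (W_i cosα_i − u_i·Δl_i)·tanφ'] / Σ W_i sinα_i, with Δl_i = b_i / cosα_i.
Slice 1: Δl = 1.2/cos(-9.0°) = 1.215 m; N'_1 = 20·cos(-9.0°) − 1·1.215 = 18.5; c'Δl = 7.17; W sinα = -3.1
Slice 2: Δl = 1.3/cos5.0° = 1.305 m; N'_2 = 63·cos5.0° − 10·1.305 = 49.7; c'Δl = 7.70; W sinα = 5.5
Slice 3: Δl = 1.3/cos20.0° = 1.383 m; N'_3 = 65·cos20.0° − 14·1.383 = 41.7; c'Δl = 8.16; W sinα = 22.2
Slice 4: Δl = 2.3/cos44.0° = 3.197 m; N'_4 = 69·cos44.0° − 1·3.197 = 46.4; c'Δl = 18.86; W sinα = 47.9
Σc'Δl = 41.9 kN/m; ΣN' = 156.4 kN/m; ΣW sinα = 72.5 kN/m
Resisting = 41.9 + 156.4·tan32.3° = 41.9 + 98.9 = 140.8 kN/m
FS = 140.8 / 72.5 = 1.941

FS = 1.94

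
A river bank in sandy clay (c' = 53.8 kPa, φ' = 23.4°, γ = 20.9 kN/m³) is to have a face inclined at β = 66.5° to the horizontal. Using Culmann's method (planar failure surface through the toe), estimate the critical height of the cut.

Culmann's analysis gives the critical failure plane at α_cr = (β + φ')/2 = (66.5 + 23.4)/2 = 45.0°, and the critical height
H_c = (4c'/γ) · sinβ cosφ' / [1 − cos(β − φ')]
    = (4·53.8/20.9) · sin66.5°·cos23.4° / [1 − cos(43.1°)]
    = 10.297 · 0.9171·0.9178 / [1 − 0.7302]
    = 10.297 · 0.8416 / 0.2698
    = 32.12 m

H_c = 32.12 m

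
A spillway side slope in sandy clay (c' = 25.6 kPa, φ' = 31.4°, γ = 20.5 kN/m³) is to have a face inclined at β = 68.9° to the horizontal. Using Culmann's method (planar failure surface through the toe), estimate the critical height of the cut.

Culmann's analysis gives the critical failure plane at α_cr = (β + φ')/2 = (68.9 + 31.4)/2 = 50.2°, and the critical height
H_c = (4c'/γ) · sinβ cosφ' / [1 − cos(β − φ')]
    = (4·25.6/20.5) · sin68.9°·cos31.4° / [1 − cos(37.5°)]
    = 4.995 · 0.9330·0.8536 / [1 − 0.7934]
    = 4.995 · 0.7963 / 0.2066
    = 19.25 m

H_c = 19.25 m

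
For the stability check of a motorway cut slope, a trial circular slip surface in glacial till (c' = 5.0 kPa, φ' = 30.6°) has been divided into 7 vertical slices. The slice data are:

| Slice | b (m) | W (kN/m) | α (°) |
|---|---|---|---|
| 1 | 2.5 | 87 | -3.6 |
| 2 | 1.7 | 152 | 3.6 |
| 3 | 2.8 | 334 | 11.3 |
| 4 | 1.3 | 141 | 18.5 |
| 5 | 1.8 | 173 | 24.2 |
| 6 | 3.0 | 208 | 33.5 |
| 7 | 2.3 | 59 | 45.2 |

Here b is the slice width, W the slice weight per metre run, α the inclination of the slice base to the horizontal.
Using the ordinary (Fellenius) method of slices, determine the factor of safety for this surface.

Ordinary method of slices: FS = Σ[c'·Δl_i + (W_i cosα_i)·tanφ'] / Σ W_i sinα_i, with Δl_i = b_i / cosα_i.
Slice 1: Δl = 2.5/cos(-3.6°) = 2.505 m; N'_1 = 87·cos(-3.6°) = 86.8; c'Δl = 12.52; W sinα = -5.5
Slice 2: Δl = 1.7/cos3.6° = 1.703 m; N'_2 = 152·cos3.6° = 151.7; c'Δl = 8.52; W sinα = 9.5
Slice 3: Δl = 2.8/cos11.3° = 2.855 m; N'_3 = 334·cos11.3° = 327.5; c'Δl = 14.28; W sinα = 65.4
Slice 4: Δl = 1.3/cos18.5° = 1.371 m; N'_4 = 141·cos18.5° = 133.7; c'Δl = 6.85; W sinα = 44.7
Slice 5: Δl = 1.8/cos24.2° = 1.973 m; N'_5 = 173·cos24.2° = 157.8; c'Δl = 9.87; W sinα = 70.9
Slice 6: Δl = 3.0/cos33.5° = 3.598 m; N'_6 = 208·cos33.5° = 173.4; c'Δl = 17.99; W sinα = 114.8
Slice 7: Δl = 2.3/cos45.2° = 3.264 m; N'_7 = 59·cos45.2° = 41.6; c'Δl = 16.32; W sinα = 41.9
Σc'Δl = 86.3 kN/m; ΣN' = 1072.6 kN/m; ΣW sinα = 341.9 kN/m
Resisting = 86.3 + 1072.6·tan30.6° = 86.3 + 634.3 = 720.7 kN/m
FS = 720.7 / 341.9 = 2.108

FS = 2.11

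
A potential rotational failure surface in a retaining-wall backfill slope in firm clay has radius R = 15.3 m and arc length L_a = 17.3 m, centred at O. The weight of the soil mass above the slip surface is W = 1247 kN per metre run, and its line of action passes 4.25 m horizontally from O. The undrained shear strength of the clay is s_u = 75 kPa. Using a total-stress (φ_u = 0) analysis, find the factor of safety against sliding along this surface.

Taking moments about the centre O, the resisting moment is provided by the undrained shear strength acting along the arc:
M_R = s_u·L_a·R = 75·17.30·15.3 = 19851.8 kN·m/m
M_D = W·d = 1247·4.25 = 5299.8 kN·m/m
FS = M_R / M_D = 19851.8 / 5299.8 = 3.746

FS = 3.75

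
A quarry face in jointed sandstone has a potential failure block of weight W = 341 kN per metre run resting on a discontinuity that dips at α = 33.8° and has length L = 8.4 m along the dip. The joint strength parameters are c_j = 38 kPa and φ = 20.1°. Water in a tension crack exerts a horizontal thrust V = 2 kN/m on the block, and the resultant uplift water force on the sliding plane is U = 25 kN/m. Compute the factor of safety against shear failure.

Resolving the block weight along and normal to the plane and applying the Mohr–Coulomb strength on the joint:
N' = W cosα − U − V sinα = 341·cos33.8° − 25 − 2·sin33.8° = 257.3 kN/m
Driving force T = W sinα + V cosα = 341·sin33.8° + 2·cos33.8° = 191.4 kN/m
Resisting force R = c_j·L + N'·tanφ = 38·8.4 + 257.3·tan20.1° = 319.2 + 94.1 = 413.3 kN/m
FS = R / T = 413.3 / 191.4 = 2.160

FS = 2.16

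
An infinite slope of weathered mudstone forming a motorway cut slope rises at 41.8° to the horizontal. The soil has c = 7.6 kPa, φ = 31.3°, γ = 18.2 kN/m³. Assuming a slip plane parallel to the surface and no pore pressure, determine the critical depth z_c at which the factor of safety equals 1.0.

z_c = 2.63 m

Setting FS = 1.00 in FS = [c + γz cos²β tanφ] / [γz sinβ cosβ] and solving for z:
z = c / [γ cosβ (FS·sinβ − cosβ·tanφ)]
  = 7.6 / [18.2·cos41.8°·(1.00·sin41.8° − cos41.8°·tan31.3°)]
  = 7.6 / [18.2·0.7455·(1.00·0.6665 − 0.7455·0.6080)]
  = 7.6 / 2.8937 = 2.626 m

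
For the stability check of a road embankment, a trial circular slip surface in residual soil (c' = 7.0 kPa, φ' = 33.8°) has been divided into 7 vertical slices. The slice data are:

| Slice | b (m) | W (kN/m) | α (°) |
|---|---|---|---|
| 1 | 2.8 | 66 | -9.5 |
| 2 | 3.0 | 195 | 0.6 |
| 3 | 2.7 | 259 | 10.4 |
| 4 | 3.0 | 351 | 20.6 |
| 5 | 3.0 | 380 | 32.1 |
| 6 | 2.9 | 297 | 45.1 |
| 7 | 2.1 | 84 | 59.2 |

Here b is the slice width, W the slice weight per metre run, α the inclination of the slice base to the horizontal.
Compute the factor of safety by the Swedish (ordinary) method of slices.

FS = 1.72

Ordinary method of slices: FS = Σ[c'·Δl_i + (W_i cosα_i)·tanφ'] / Σ W_i sinα_i, with Δl_i = b_i / cosα_i.
Slice 1: Δl = 2.8/cos(-9.5°) = 2.839 m; N'_1 = 66·cos(-9.5°) = 65.1; c'Δl = 19.87; W sinα = -10.9
Slice 2: Δl = 3.0/cos0.6° = 3.000 m; N'_2 = 195·cos0.6° = 195.0; c'Δl = 21.00; W sinα = 2.0
Slice 3: Δl = 2.7/cos10.4° = 2.745 m; N'_3 = 259·cos10.4° = 254.7; c'Δl = 19.22; W sinα = 46.8
Slice 4: Δl = 3.0/cos20.6° = 3.205 m; N'_4 = 351·cos20.6° = 328.6; c'Δl = 22.43; W sinα = 123.5
Slice 5: Δl = 3.0/cos32.1° = 3.541 m; N'_5 = 380·cos32.1° = 321.9; c'Δl = 24.79; W sinα = 201.9
Slice 6: Δl = 2.9/cos45.1° = 4.108 m; N'_6 = 297·cos45.1° = 209.6; c'Δl = 28.76; W sinα = 210.4
Slice 7: Δl = 2.1/cos59.2° = 4.101 m; N'_7 = 84·cos59.2° = 43.0; c'Δl = 28.71; W sinα = 72.2
Σc'Δl = 164.8 kN/m; ΣN' = 1417.9 kN/m; ΣW sinα = 645.9 kN/m
Resisting = 164.8 + 1417.9·tan33.8° = 164.8 + 949.2 = 1114.0 kN/m
FS = 1114.0 / 645.9 = 1.725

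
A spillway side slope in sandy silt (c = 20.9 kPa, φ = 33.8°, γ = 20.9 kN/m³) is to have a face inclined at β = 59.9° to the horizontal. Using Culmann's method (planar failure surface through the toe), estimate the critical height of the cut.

H_c = 28.20 m

Culmann's analysis gives the critical failure plane at α_cr = (β + φ)/2 = (59.9 + 33.8)/2 = 46.8°, and the critical height
H_c = (4c/γ) · sinβ cosφ / [1 − cos(β − φ)]
    = (4·20.9/20.9) · sin59.9°·cos33.8° / [1 − cos(26.1°)]
    = 4.000 · 0.8652·0.8310 / [1 − 0.8980]
    = 4.000 · 0.7189 / 0.1020
    = 28.20 m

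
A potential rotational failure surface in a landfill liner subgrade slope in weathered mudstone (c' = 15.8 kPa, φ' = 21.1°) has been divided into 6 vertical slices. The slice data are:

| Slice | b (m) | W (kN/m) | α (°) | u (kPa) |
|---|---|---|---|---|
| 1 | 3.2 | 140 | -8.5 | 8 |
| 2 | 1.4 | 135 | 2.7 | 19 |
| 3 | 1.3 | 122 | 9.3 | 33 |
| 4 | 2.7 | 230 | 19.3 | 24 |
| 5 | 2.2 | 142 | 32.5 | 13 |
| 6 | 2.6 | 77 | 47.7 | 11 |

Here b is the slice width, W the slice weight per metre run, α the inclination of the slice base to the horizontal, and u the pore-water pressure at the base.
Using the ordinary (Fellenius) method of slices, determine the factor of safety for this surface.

Ordinary method of slices: FS = Σ[c'·Δl_i + (W_i cosα_i − u_i·Δl_i)·tanφ'] / Σ W_i sinα_i, with Δl_i = b_i / cosα_i.
Slice 1: Δl = 3.2/cos(-8.5°) = 3.236 m; N'_1 = 140·cos(-8.5°) − 8·3.236 = 112.6; c'Δl = 51.12; W sinα = -20.7
Slice 2: Δl = 1.4/cos2.7° = 1.402 m; N'_2 = 135·cos2.7° − 19·1.402 = 108.2; c'Δl = 22.14; W sinα = 6.4
Slice 3: Δl = 1.3/cos9.3° = 1.317 m; N'_3 = 122·cos9.3° − 33·1.317 = 76.9; c'Δl = 20.81; W sinα = 19.7
Slice 4: Δl = 2.7/cos19.3° = 2.861 m; N'_4 = 230·cos19.3° − 24·2.861 = 148.4; c'Δl = 45.20; W sinα = 76.0
Slice 5: Δl = 2.2/cos32.5° = 2.609 m; N'_5 = 142·cos32.5° − 13·2.609 = 85.9; c'Δl = 41.21; W sinα = 76.3
Slice 6: Δl = 2.6/cos47.7° = 3.863 m; N'_6 = 77·cos47.7° − 11·3.863 = 9.3; c'Δl = 61.04; W sinα = 57.0
Σc'Δl = 241.5 kN/m; ΣN' = 541.3 kN/m; ΣW sinα = 214.6 kN/m
Resisting = 241.5 + 541.3·tan21.1° = 241.5 + 208.9 = 450.4 kN/m
FS = 450.4 / 214.6 = 2.098

FS = 2.10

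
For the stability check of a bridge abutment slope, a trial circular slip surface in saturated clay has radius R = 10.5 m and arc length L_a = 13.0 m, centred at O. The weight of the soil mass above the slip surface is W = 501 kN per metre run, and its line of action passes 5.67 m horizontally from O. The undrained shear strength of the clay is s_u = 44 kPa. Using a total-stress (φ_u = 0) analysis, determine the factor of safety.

FS = 2.11

Taking moments about the centre O, the resisting moment is provided by the undrained shear strength acting along the arc:
M_R = s_u·L_a·R = 44·13.00·10.5 = 6006.0 kN·m/m
M_D = W·d = 501·5.67 = 2840.7 kN·m/m
FS = M_R / M_D = 6006.0 / 2840.7 = 2.114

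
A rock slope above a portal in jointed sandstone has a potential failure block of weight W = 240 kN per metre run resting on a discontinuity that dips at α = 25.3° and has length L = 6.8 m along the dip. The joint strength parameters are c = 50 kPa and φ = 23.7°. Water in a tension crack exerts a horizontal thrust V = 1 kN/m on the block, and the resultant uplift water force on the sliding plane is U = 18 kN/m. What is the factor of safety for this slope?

Resolving the block weight along and normal to the plane and applying the Mohr–Coulomb strength on the joint:
N' = W cosα − U − V sinα = 240·cos25.3° − 18 − 1·sin25.3° = 198.6 kN/m
Driving force T = W sinα + V cosα = 240·sin25.3° + 1·cos25.3° = 103.5 kN/m
Resisting force R = c·L + N'·tanφ = 50·6.8 + 198.6·tan23.7° = 340.0 + 87.2 = 427.2 kN/m
FS = R / T = 427.2 / 103.5 = 4.128

FS = 4.13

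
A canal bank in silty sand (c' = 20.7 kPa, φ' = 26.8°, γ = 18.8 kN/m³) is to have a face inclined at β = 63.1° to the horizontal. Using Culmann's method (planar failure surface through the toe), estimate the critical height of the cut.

H_c = 18.06 m

Culmann's analysis gives the critical failure plane at α_cr = (β + φ')/2 = (63.1 + 26.8)/2 = 45.0°, and the critical height
H_c = (4c'/γ) · sinβ cosφ' / [1 − cos(β − φ')]
    = (4·20.7/18.8) · sin63.1°·cos26.8° / [1 − cos(36.3°)]
    = 4.404 · 0.8918·0.8926 / [1 − 0.8059]
    = 4.404 · 0.7960 / 0.1941
    = 18.06 m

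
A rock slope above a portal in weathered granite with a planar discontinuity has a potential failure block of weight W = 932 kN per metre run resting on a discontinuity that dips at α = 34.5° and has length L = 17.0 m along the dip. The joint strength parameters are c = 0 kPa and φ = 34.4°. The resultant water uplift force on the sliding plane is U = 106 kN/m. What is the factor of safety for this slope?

FS = 0.86

Resolving the block weight along and normal to the plane and applying the Mohr–Coulomb strength on the joint:
N' = W cosα − U = 932·cos34.5° − 106 = 662.1 kN/m
Driving force T = W sinα = 932·sin34.5° = 527.9 kN/m
Resisting force R = c·L + N'·tanφ = 0·17.0 + 662.1·tan34.4° = 0.0 + 453.3 = 453.3 kN/m
FS = R / T = 453.3 / 527.9 = 0.859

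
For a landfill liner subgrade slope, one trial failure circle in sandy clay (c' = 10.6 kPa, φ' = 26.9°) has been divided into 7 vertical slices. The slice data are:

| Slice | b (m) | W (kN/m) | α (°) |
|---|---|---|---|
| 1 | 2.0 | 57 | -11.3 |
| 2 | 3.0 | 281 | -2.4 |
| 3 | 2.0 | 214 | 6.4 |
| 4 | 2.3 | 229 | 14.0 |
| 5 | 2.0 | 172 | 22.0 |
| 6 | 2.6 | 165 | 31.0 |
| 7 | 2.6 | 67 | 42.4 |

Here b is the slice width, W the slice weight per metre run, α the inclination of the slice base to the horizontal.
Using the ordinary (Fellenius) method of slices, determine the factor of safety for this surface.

FS = 3.03

Ordinary method of slices: FS = Σ[c'·Δl_i + (W_i cosα_i)·tanφ'] / Σ W_i sinα_i, with Δl_i = b_i / cosα_i.
Slice 1: Δl = 2.0/cos(-11.3°) = 2.040 m; N'_1 = 57·cos(-11.3°) = 55.9; c'Δl = 21.62; W sinα = -11.2
Slice 2: Δl = 3.0/cos(-2.4°) = 3.003 m; N'_2 = 281·cos(-2.4°) = 280.8; c'Δl = 31.83; W sinα = -11.8
Slice 3: Δl = 2.0/cos6.4° = 2.013 m; N'_3 = 214·cos6.4° = 212.7; c'Δl = 21.33; W sinα = 23.9
Slice 4: Δl = 2.3/cos14.0° = 2.370 m; N'_4 = 229·cos14.0° = 222.2; c'Δl = 25.13; W sinα = 55.4
Slice 5: Δl = 2.0/cos22.0° = 2.157 m; N'_5 = 172·cos22.0° = 159.5; c'Δl = 22.86; W sinα = 64.4
Slice 6: Δl = 2.6/cos31.0° = 3.033 m; N'_6 = 165·cos31.0° = 141.4; c'Δl = 32.15; W sinα = 85.0
Slice 7: Δl = 2.6/cos42.4° = 3.521 m; N'_7 = 67·cos42.4° = 49.5; c'Δl = 37.32; W sinα = 45.2
Σc'Δl = 192.2 kN/m; ΣN' = 1121.9 kN/m; ΣW sinα = 250.9 kN/m
Resisting = 192.2 + 1121.9·tan26.9° = 192.2 + 569.2 = 761.4 kN/m
FS = 761.4 / 250.9 = 3.035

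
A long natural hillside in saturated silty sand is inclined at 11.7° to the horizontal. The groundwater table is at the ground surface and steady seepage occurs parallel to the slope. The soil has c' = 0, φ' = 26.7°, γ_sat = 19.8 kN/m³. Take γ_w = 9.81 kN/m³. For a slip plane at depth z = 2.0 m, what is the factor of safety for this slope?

With seepage parallel to the slope and the water table at the surface, the effective normal stress on the slip plane uses the buoyant unit weight γ' = γ_sat − γ_w while the driving shear stress uses γ_sat:
FS = [c' + γ' z cos²β tanφ'] / [γ_sat z sinβ cosβ]
(For c' = 0 this reduces to FS = (γ'/γ_sat)·tanφ'/tanβ.)
γ' = 19.8 − 9.81 = 9.99 kN/m³
Numerator = 0.0 + 9.99·2.0·cos²11.7°·tan26.7° = 0.0 + 9.99·2.0·0.9589·0.5029 = 9.636 kPa
Denominator = 19.8·2.0·sin11.7°·cos11.7° = 19.8·2.0·0.2028·0.9792 = 7.864 kPa
FS = 9.636 / 7.864 = 1.225

FS = 1.23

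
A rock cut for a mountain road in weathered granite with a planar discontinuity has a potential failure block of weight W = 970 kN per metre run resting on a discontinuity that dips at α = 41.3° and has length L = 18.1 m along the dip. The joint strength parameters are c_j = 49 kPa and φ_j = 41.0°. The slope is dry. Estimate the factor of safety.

FS = 2.37

Resolving the block weight along and normal to the plane and applying the Mohr–Coulomb strength on the joint:
N' = W cosα = 970·cos41.3° = 728.7 kN/m
Driving force T = W sinα = 970·sin41.3° = 640.2 kN/m
Resisting force R = c_j·L + N'·tanφ_j = 49·18.1 + 728.7·tan41.0° = 886.9 + 633.5 = 1520.4 kN/m
FS = R / T = 1520.4 / 640.2 = 2.375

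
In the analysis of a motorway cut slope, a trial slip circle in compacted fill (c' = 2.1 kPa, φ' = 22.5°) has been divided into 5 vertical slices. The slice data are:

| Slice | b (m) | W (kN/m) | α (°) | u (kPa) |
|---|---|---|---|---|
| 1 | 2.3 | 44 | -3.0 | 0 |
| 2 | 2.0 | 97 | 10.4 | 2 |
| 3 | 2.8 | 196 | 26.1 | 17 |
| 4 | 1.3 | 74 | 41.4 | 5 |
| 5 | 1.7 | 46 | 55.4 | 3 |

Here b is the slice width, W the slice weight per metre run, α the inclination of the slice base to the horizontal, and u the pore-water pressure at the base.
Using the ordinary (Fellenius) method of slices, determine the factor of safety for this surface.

FS = 0.85

Ordinary method of slices: FS = Σ[c'·Δl_i + (W_i cosα_i − u_i·Δl_i)·tanφ'] / Σ W_i sinα_i, with Δl_i = b_i / cosα_i.
Slice 1: Δl = 2.3/cos(-3.0°) = 2.303 m; N'_1 = 44·cos(-3.0°) − 0·2.303 = 43.9; c'Δl = 4.84; W sinα = -2.3
Slice 2: Δl = 2.0/cos10.4° = 2.033 m; N'_2 = 97·cos10.4° − 2·2.033 = 91.3; c'Δl = 4.27; W sinα = 17.5
Slice 3: Δl = 2.8/cos26.1° = 3.118 m; N'_3 = 196·cos26.1° − 17·3.118 = 123.0; c'Δl = 6.55; W sinα = 86.2
Slice 4: Δl = 1.3/cos41.4° = 1.733 m; N'_4 = 74·cos41.4° − 5·1.733 = 46.8; c'Δl = 3.64; W sinα = 48.9
Slice 5: Δl = 1.7/cos55.4° = 2.994 m; N'_5 = 46·cos55.4° − 3·2.994 = 17.1; c'Δl = 6.29; W sinα = 37.9
Σc'Δl = 25.6 kN/m; ΣN' = 322.3 kN/m; ΣW sinα = 188.2 kN/m
Resisting = 25.6 + 322.3·tan22.5° = 25.6 + 133.5 = 159.1 kN/m
FS = 159.1 / 188.2 = 0.845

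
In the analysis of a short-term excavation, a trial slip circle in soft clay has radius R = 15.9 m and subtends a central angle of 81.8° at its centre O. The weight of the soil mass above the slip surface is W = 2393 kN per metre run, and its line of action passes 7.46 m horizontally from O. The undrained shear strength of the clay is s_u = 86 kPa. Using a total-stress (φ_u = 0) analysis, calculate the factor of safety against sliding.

Taking moments about the centre O, the resisting moment is provided by the undrained shear strength acting along the arc:
Arc length L_a = R·θ = 15.9·(81.8°·π/180) = 15.9·1.4277 = 22.70 m
M_R = s_u·L_a·R = 86·22.70·15.9 = 31040.1 kN·m/m
M_D = W·d = 2393·7.46 = 17851.8 kN·m/m
FS = M_R / M_D = 31040.1 / 17851.8 = 1.739

FS = 1.74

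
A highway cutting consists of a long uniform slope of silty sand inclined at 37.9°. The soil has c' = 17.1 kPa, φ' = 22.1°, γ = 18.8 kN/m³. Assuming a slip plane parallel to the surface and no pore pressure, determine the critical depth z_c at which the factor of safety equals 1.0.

z_c = 3.92 m

Setting FS = 1.00 in FS = [c' + γz cos²β tanφ'] / [γz sinβ cosβ] and solving for z:
z = c' / [γ cosβ (FS·sinβ − cosβ·tanφ')]
  = 17.1 / [18.8·cos37.9°·(1.00·sin37.9° − cos37.9°·tan22.1°)]
  = 17.1 / [18.8·0.7891·(1.00·0.6143 − 0.7891·0.4061)]
  = 17.1 / 4.3595 = 3.922 m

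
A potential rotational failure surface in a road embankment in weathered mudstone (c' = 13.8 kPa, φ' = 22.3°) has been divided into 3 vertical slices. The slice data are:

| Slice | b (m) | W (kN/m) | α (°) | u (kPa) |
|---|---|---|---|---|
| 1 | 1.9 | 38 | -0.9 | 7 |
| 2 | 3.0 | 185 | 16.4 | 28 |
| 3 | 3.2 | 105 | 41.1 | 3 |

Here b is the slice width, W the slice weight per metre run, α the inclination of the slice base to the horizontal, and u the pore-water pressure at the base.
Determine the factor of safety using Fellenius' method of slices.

FS = 1.68

Ordinary method of slices: FS = Σ[c'·Δl_i + (W_i cosα_i − u_i·Δl_i)·tanφ'] / Σ W_i sinα_i, with Δl_i = b_i / cosα_i.
Slice 1: Δl = 1.9/cos(-0.9°) = 1.900 m; N'_1 = 38·cos(-0.9°) − 7·1.900 = 24.7; c'Δl = 26.22; W sinα = -0.6
Slice 2: Δl = 3.0/cos16.4° = 3.127 m; N'_2 = 185·cos16.4° − 28·3.127 = 89.9; c'Δl = 43.16; W sinα = 52.2
Slice 3: Δl = 3.2/cos41.1° = 4.246 m; N'_3 = 105·cos41.1° − 3·4.246 = 66.4; c'Δl = 58.60; W sinα = 69.0
Σc'Δl = 128.0 kN/m; ΣN' = 181.0 kN/m; ΣW sinα = 120.7 kN/m
Resisting = 128.0 + 181.0·tan22.3° = 128.0 + 74.2 = 202.2 kN/m
FS = 202.2 / 120.7 = 1.676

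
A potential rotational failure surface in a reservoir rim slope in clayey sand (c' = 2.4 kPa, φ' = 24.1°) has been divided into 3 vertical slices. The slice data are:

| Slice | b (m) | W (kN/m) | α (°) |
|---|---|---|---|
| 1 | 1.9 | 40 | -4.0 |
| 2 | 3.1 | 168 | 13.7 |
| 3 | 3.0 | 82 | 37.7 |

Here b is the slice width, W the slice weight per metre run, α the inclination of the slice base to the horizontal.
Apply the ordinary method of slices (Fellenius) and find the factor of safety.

Ordinary method of slices: FS = Σ[c'·Δl_i + (W_i cosα_i)·tanφ'] / Σ W_i sinα_i, with Δl_i = b_i / cosα_i.
Slice 1: Δl = 1.9/cos(-4.0°) = 1.905 m; N'_1 = 40·cos(-4.0°) = 39.9; c'Δl = 4.57; W sinα = -2.8
Slice 2: Δl = 3.1/cos13.7° = 3.191 m; N'_2 = 168·cos13.7° = 163.2; c'Δl = 7.66; W sinα = 39.8
Slice 3: Δl = 3.0/cos37.7° = 3.792 m; N'_3 = 82·cos37.7° = 64.9; c'Δl = 9.10; W sinα = 50.1
Σc'Δl = 21.3 kN/m; ΣN' = 268.0 kN/m; ΣW sinα = 87.1 kN/m
Resisting = 21.3 + 268.0·tan24.1° = 21.3 + 119.9 = 141.2 kN/m
FS = 141.2 / 87.1 = 1.620

FS = 1.62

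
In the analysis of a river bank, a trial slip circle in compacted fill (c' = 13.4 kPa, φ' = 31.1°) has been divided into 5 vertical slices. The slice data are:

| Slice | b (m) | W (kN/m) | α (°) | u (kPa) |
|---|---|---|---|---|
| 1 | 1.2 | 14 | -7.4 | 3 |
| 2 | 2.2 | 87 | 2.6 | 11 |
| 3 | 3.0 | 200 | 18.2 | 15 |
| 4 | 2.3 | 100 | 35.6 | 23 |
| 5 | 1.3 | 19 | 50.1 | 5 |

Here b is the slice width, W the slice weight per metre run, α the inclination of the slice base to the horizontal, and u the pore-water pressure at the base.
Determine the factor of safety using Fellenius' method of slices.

FS = 2.14

Ordinary method of slices: FS = Σ[c'·Δl_i + (W_i cosα_i − u_i·Δl_i)·tanφ'] / Σ W_i sinα_i, with Δl_i = b_i / cosα_i.
Slice 1: Δl = 1.2/cos(-7.4°) = 1.210 m; N'_1 = 14·cos(-7.4°) − 3·1.210 = 10.3; c'Δl = 16.22; W sinα = -1.8
Slice 2: Δl = 2.2/cos2.6° = 2.202 m; N'_2 = 87·cos2.6° − 11·2.202 = 62.7; c'Δl = 29.51; W sinα = 3.9
Slice 3: Δl = 3.0/cos18.2° = 3.158 m; N'_3 = 200·cos18.2° − 15·3.158 = 142.6; c'Δl = 42.32; W sinα = 62.5
Slice 4: Δl = 2.3/cos35.6° = 2.829 m; N'_4 = 100·cos35.6° − 23·2.829 = 16.3; c'Δl = 37.90; W sinα = 58.2
Slice 5: Δl = 1.3/cos50.1° = 2.027 m; N'_5 = 19·cos50.1° − 5·2.027 = 2.1; c'Δl = 27.16; W sinα = 14.6
Σc'Δl = 153.1 kN/m; ΣN' = 233.9 kN/m; ΣW sinα = 137.4 kN/m
Resisting = 153.1 + 233.9·tan31.1° = 153.1 + 141.1 = 294.2 kN/m
FS = 294.2 / 137.4 = 2.141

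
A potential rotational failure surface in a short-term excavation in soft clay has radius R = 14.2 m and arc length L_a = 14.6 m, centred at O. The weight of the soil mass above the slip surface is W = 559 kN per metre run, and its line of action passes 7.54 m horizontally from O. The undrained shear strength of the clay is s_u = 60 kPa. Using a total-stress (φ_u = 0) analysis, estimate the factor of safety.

FS = 2.95

Taking moments about the centre O, the resisting moment is provided by the undrained shear strength acting along the arc:
M_R = s_u·L_a·R = 60·14.60·14.2 = 12439.2 kN·m/m
M_D = W·d = 559·7.54 = 4214.9 kN·m/m
FS = M_R / M_D = 12439.2 / 4214.9 = 2.951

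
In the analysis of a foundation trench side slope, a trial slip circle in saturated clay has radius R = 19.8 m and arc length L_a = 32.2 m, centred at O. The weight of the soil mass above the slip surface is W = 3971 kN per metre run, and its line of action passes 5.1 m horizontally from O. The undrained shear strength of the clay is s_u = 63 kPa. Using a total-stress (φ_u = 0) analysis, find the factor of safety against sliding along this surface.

FS = 1.98

Taking moments about the centre O, the resisting moment is provided by the undrained shear strength acting along the arc:
M_R = s_u·L_a·R = 63·32.20·19.8 = 40166.3 kN·m/m
M_D = W·d = 3971·5.1 = 20252.1 kN·m/m
FS = M_R / M_D = 40166.3 / 20252.1 = 1.983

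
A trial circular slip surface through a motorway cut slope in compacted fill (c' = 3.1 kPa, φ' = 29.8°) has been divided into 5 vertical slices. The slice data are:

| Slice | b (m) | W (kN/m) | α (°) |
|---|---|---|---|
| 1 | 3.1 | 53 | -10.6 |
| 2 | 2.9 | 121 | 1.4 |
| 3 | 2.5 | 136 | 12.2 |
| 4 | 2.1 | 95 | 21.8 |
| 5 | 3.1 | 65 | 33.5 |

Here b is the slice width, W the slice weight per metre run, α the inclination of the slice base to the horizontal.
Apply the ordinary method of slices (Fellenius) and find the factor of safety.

FS = 3.24

Ordinary method of slices: FS = Σ[c'·Δl_i + (W_i cosα_i)·tanφ'] / Σ W_i sinα_i, with Δl_i = b_i / cosα_i.
Slice 1: Δl = 3.1/cos(-10.6°) = 3.154 m; N'_1 = 53·cos(-10.6°) = 52.1; c'Δl = 9.78; W sinα = -9.7
Slice 2: Δl = 2.9/cos1.4° = 2.901 m; N'_2 = 121·cos1.4° = 121.0; c'Δl = 8.99; W sinα = 3.0
Slice 3: Δl = 2.5/cos12.2° = 2.558 m; N'_3 = 136·cos12.2° = 132.9; c'Δl = 7.93; W sinα = 28.7
Slice 4: Δl = 2.1/cos21.8° = 2.262 m; N'_4 = 95·cos21.8° = 88.2; c'Δl = 7.01; W sinα = 35.3
Slice 5: Δl = 3.1/cos33.5° = 3.718 m; N'_5 = 65·cos33.5° = 54.2; c'Δl = 11.52; W sinα = 35.9
Σc'Δl = 45.2 kN/m; ΣN' = 448.4 kN/m; ΣW sinα = 93.1 kN/m
Resisting = 45.2 + 448.4·tan29.8° = 45.2 + 256.8 = 302.0 kN/m
FS = 302.0 / 93.1 = 3.244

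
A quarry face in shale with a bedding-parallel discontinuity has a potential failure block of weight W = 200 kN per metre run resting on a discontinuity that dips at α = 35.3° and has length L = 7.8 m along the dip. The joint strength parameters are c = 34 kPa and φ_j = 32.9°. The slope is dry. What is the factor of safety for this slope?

FS = 3.21

Resolving the block weight along and normal to the plane and applying the Mohr–Coulomb strength on the joint:
N' = W cosα = 200·cos35.3° = 163.2 kN/m
Driving force T = W sinα = 200·sin35.3° = 115.6 kN/m
Resisting force R = c·L + N'·tanφ_j = 34·7.8 + 163.2·tan32.9° = 265.2 + 105.6 = 370.8 kN/m
FS = R / T = 370.8 / 115.6 = 3.208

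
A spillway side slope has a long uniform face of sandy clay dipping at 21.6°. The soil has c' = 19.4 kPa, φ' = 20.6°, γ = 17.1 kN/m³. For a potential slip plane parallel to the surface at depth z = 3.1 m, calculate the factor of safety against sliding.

For an infinite slope with a slip plane parallel to the surface (no pore pressure): FS = [c' + γz cos²β tanφ'] / [γz sinβ cosβ].
γz = 17.1·3.1 = 53.01 kN/m²
Numerator = 19.4 + 53.01·cos²21.6°·tan20.6° = 19.4 + 53.01·0.8645·0.3759 = 36.625 kPa
Denominator = 53.01·sin21.6°·cos21.6° = 53.01·0.3681·0.9298 = 18.144 kPa
FS = 36.625 / 18.144 = 2.019

FS = 2.02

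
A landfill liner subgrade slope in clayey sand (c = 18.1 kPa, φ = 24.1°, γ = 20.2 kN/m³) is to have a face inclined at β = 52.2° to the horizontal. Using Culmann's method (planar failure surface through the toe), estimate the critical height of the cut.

Culmann's analysis gives the critical failure plane at α_cr = (β + φ)/2 = (52.2 + 24.1)/2 = 38.2°, and the critical height
H_c = (4c/γ) · sinβ cosφ / [1 − cos(β − φ)]
    = (4·18.1/20.2) · sin52.2°·cos24.1° / [1 − cos(28.1°)]
    = 3.584 · 0.7902·0.9128 / [1 − 0.8821]
    = 3.584 · 0.7213 / 0.1179
    = 21.93 m

H_c = 21.93 m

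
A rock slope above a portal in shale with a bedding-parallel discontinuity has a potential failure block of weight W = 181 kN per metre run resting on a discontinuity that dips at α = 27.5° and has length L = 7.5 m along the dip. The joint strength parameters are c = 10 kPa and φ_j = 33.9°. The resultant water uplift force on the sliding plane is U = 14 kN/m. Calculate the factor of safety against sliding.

Resolving the block weight along and normal to the plane and applying the Mohr–Coulomb strength on the joint:
N' = W cosα − U = 181·cos27.5° − 14 = 146.5 kN/m
Driving force T = W sinα = 181·sin27.5° = 83.6 kN/m
Resisting force R = c·L + N'·tanφ_j = 10·7.5 + 146.5·tan33.9° = 75.0 + 98.5 = 173.5 kN/m
FS = R / T = 173.5 / 83.6 = 2.076

FS = 2.08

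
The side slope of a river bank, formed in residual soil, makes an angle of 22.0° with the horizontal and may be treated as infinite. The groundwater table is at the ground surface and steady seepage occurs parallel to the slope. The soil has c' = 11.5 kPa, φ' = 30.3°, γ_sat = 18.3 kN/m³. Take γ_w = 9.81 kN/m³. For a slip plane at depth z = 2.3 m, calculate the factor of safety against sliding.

With seepage parallel to the slope and the water table at the surface, the effective normal stress on the slip plane uses the buoyant unit weight γ' = γ_sat − γ_w while the driving shear stress uses γ_sat:
FS = [c' + γ' z cos²β tanφ'] / [γ_sat z sinβ cosβ]
γ' = 18.3 − 9.81 = 8.49 kN/m³
Numerator = 11.5 + 8.49·2.3·cos²22.0°·tan30.3° = 11.5 + 8.49·2.3·0.8597·0.5844 = 21.309 kPa
Denominator = 18.3·2.3·sin22.0°·cos22.0° = 18.3·2.3·0.3746·0.9272 = 14.619 kPa
FS = 21.309 / 14.619 = 1.458

FS = 1.46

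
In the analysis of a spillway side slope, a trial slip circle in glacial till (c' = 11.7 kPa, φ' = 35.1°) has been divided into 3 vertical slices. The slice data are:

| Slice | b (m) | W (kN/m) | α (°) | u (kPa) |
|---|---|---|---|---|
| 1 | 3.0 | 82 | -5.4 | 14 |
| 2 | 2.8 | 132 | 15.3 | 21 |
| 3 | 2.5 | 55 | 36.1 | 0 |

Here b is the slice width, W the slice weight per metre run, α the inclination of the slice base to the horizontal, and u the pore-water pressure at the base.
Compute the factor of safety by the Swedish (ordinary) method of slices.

Ordinary method of slices: FS = Σ[c'·Δl_i + (W_i cosα_i − u_i·Δl_i)·tanφ'] / Σ W_i sinα_i, with Δl_i = b_i / cosα_i.
Slice 1: Δl = 3.0/cos(-5.4°) = 3.013 m; N'_1 = 82·cos(-5.4°) − 14·3.013 = 39.4; c'Δl = 35.26; W sinα = -7.7
Slice 2: Δl = 2.8/cos15.3° = 2.903 m; N'_2 = 132·cos15.3° − 21·2.903 = 66.4; c'Δl = 33.96; W sinα = 34.8
Slice 3: Δl = 2.5/cos36.1° = 3.094 m; N'_3 = 55·cos36.1° − 0·3.094 = 44.4; c'Δl = 36.20; W sinα = 32.4
Σc'Δl = 105.4 kN/m; ΣN' = 150.2 kN/m; ΣW sinα = 59.5 kN/m
Resisting = 105.4 + 150.2·tan35.1° = 105.4 + 105.6 = 211.0 kN/m
FS = 211.0 / 59.5 = 3.545

FS = 3.55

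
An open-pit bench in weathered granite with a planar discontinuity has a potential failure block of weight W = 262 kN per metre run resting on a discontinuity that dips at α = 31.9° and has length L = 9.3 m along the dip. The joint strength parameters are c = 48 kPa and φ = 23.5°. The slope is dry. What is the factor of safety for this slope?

FS = 3.92

Resolving the block weight along and normal to the plane and applying the Mohr–Coulomb strength on the joint:
N' = W cosα = 262·cos31.9° = 222.4 kN/m
Driving force T = W sinα = 262·sin31.9° = 138.5 kN/m
Resisting force R = c·L + N'·tanφ = 48·9.3 + 222.4·tan23.5° = 446.4 + 96.7 = 543.1 kN/m
FS = R / T = 543.1 / 138.5 = 3.923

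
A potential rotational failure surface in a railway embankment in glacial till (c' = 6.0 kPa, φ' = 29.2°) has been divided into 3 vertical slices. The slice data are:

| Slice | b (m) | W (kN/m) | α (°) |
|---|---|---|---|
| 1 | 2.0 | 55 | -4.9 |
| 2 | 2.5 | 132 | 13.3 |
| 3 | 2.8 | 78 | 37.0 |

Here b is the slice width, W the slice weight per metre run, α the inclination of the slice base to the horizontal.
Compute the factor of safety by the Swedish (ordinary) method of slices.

Ordinary method of slices: FS = Σ[c'·Δl_i + (W_i cosα_i)·tanφ'] / Σ W_i sinα_i, with Δl_i = b_i / cosα_i.
Slice 1: Δl = 2.0/cos(-4.9°) = 2.007 m; N'_1 = 55·cos(-4.9°) = 54.8; c'Δl = 12.04; W sinα = -4.7
Slice 2: Δl = 2.5/cos13.3° = 2.569 m; N'_2 = 132·cos13.3° = 128.5; c'Δl = 15.41; W sinα = 30.4
Slice 3: Δl = 2.8/cos37.0° = 3.506 m; N'_3 = 78·cos37.0° = 62.3; c'Δl = 21.04; W sinα = 46.9
Σc'Δl = 48.5 kN/m; ΣN' = 245.6 kN/m; ΣW sinα = 72.6 kN/m
Resisting = 48.5 + 245.6·tan29.2° = 48.5 + 137.2 = 185.7 kN/m
FS = 185.7 / 72.6 = 2.558

FS = 2.56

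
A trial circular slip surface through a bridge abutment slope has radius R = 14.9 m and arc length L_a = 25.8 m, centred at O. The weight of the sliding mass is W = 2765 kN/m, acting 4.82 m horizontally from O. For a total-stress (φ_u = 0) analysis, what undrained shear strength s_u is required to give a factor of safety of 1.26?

FS = s_u·L_a·R / (W·d), so s_u = FS·W·d / (L_a·R).
s_u = 1.26·2765·4.82 / (25.80·14.9) = 16792.4 / 384.42 = 43.68 kPa

s_u = 43.7 kPa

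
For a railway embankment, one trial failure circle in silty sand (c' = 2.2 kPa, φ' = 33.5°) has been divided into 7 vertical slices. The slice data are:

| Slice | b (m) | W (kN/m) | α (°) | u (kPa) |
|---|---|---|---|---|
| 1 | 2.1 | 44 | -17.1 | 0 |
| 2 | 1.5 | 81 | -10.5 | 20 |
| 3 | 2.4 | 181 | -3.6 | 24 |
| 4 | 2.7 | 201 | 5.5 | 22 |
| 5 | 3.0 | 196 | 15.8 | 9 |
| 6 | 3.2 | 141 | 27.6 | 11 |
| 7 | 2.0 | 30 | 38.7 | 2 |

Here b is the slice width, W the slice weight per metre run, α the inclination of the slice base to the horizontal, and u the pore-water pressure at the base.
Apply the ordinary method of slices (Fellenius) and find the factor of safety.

Ordinary method of slices: FS = Σ[c'·Δl_i + (W_i cosα_i − u_i·Δl_i)·tanφ'] / Σ W_i sinα_i, with Δl_i = b_i / cosα_i.
Slice 1: Δl = 2.1/cos(-17.1°) = 2.197 m; N'_1 = 44·cos(-17.1°) − 0·2.197 = 42.1; c'Δl = 4.83; W sinα = -12.9
Slice 2: Δl = 1.5/cos(-10.5°) = 1.526 m; N'_2 = 81·cos(-10.5°) − 20·1.526 = 49.1; c'Δl = 3.36; W sinα = -14.8
Slice 3: Δl = 2.4/cos(-3.6°) = 2.405 m; N'_3 = 181·cos(-3.6°) − 24·2.405 = 122.9; c'Δl = 5.29; W sinα = -11.4
Slice 4: Δl = 2.7/cos5.5° = 2.712 m; N'_4 = 201·cos5.5° − 22·2.712 = 140.4; c'Δl = 5.97; W sinα = 19.3
Slice 5: Δl = 3.0/cos15.8° = 3.118 m; N'_5 = 196·cos15.8° − 9·3.118 = 160.5; c'Δl = 6.86; W sinα = 53.4
Slice 6: Δl = 3.2/cos27.6° = 3.611 m; N'_6 = 141·cos27.6° − 11·3.611 = 85.2; c'Δl = 7.94; W sinα = 65.3
Slice 7: Δl = 2.0/cos38.7° = 2.563 m; N'_7 = 30·cos38.7° − 2·2.563 = 18.3; c'Δl = 5.64; W sinα = 18.8
Σc'Δl = 39.9 kN/m; ΣN' = 618.6 kN/m; ΣW sinα = 117.7 kN/m
Resisting = 39.9 + 618.6·tan33.5° = 39.9 + 409.4 = 449.3 kN/m
FS = 449.3 / 117.7 = 3.819

FS = 3.82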